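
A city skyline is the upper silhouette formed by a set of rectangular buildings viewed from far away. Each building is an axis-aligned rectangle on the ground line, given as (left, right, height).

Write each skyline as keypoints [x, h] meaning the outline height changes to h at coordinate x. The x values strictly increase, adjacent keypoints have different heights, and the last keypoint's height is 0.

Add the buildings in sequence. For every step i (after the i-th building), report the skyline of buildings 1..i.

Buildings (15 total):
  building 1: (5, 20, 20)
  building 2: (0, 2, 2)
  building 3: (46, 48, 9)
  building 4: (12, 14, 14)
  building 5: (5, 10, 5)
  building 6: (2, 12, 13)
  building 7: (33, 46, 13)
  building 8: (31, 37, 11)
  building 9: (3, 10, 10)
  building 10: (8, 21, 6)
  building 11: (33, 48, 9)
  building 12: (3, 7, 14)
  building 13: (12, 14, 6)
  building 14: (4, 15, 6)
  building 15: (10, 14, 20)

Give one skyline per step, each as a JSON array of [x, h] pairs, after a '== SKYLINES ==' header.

== SKYLINES ==
[[5,20],[20,0]]
[[0,2],[2,0],[5,20],[20,0]]
[[0,2],[2,0],[5,20],[20,0],[46,9],[48,0]]
[[0,2],[2,0],[5,20],[20,0],[46,9],[48,0]]
[[0,2],[2,0],[5,20],[20,0],[46,9],[48,0]]
[[0,2],[2,13],[5,20],[20,0],[46,9],[48,0]]
[[0,2],[2,13],[5,20],[20,0],[33,13],[46,9],[48,0]]
[[0,2],[2,13],[5,20],[20,0],[31,11],[33,13],[46,9],[48,0]]
[[0,2],[2,13],[5,20],[20,0],[31,11],[33,13],[46,9],[48,0]]
[[0,2],[2,13],[5,20],[20,6],[21,0],[31,11],[33,13],[46,9],[48,0]]
[[0,2],[2,13],[5,20],[20,6],[21,0],[31,11],[33,13],[46,9],[48,0]]
[[0,2],[2,13],[3,14],[5,20],[20,6],[21,0],[31,11],[33,13],[46,9],[48,0]]
[[0,2],[2,13],[3,14],[5,20],[20,6],[21,0],[31,11],[33,13],[46,9],[48,0]]
[[0,2],[2,13],[3,14],[5,20],[20,6],[21,0],[31,11],[33,13],[46,9],[48,0]]
[[0,2],[2,13],[3,14],[5,20],[20,6],[21,0],[31,11],[33,13],[46,9],[48,0]]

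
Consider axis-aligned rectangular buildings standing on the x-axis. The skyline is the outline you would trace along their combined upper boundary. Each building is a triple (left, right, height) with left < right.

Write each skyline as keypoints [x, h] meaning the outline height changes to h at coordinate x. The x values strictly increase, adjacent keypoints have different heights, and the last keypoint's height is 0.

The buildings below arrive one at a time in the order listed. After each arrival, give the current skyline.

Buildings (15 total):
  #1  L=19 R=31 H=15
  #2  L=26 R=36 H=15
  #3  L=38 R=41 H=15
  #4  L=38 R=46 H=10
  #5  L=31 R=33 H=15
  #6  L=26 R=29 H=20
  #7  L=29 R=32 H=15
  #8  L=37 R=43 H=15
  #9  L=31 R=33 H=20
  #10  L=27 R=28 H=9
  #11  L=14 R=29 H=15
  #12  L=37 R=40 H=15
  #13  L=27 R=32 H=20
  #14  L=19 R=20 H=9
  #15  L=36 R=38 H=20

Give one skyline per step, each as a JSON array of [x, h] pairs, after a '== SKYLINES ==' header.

== SKYLINES ==
[[19,15],[31,0]]
[[19,15],[36,0]]
[[19,15],[36,0],[38,15],[41,0]]
[[19,15],[36,0],[38,15],[41,10],[46,0]]
[[19,15],[36,0],[38,15],[41,10],[46,0]]
[[19,15],[26,20],[29,15],[36,0],[38,15],[41,10],[46,0]]
[[19,15],[26,20],[29,15],[36,0],[38,15],[41,10],[46,0]]
[[19,15],[26,20],[29,15],[36,0],[37,15],[43,10],[46,0]]
[[19,15],[26,20],[29,15],[31,20],[33,15],[36,0],[37,15],[43,10],[46,0]]
[[19,15],[26,20],[29,15],[31,20],[33,15],[36,0],[37,15],[43,10],[46,0]]
[[14,15],[26,20],[29,15],[31,20],[33,15],[36,0],[37,15],[43,10],[46,0]]
[[14,15],[26,20],[29,15],[31,20],[33,15],[36,0],[37,15],[43,10],[46,0]]
[[14,15],[26,20],[33,15],[36,0],[37,15],[43,10],[46,0]]
[[14,15],[26,20],[33,15],[36,0],[37,15],[43,10],[46,0]]
[[14,15],[26,20],[33,15],[36,20],[38,15],[43,10],[46,0]]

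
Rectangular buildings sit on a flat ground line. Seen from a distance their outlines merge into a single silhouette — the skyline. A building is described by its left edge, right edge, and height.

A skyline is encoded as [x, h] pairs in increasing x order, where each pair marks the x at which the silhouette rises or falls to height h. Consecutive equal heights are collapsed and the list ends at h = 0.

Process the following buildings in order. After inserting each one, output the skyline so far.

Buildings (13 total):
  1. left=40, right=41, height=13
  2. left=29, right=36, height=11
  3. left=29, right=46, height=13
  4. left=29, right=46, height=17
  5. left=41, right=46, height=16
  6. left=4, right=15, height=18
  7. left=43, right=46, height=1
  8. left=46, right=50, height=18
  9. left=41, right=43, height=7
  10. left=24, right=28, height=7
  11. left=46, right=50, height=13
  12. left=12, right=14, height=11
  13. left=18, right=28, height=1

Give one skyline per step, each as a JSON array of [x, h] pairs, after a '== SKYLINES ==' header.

== SKYLINES ==
[[40,13],[41,0]]
[[29,11],[36,0],[40,13],[41,0]]
[[29,13],[46,0]]
[[29,17],[46,0]]
[[29,17],[46,0]]
[[4,18],[15,0],[29,17],[46,0]]
[[4,18],[15,0],[29,17],[46,0]]
[[4,18],[15,0],[29,17],[46,18],[50,0]]
[[4,18],[15,0],[29,17],[46,18],[50,0]]
[[4,18],[15,0],[24,7],[28,0],[29,17],[46,18],[50,0]]
[[4,18],[15,0],[24,7],[28,0],[29,17],[46,18],[50,0]]
[[4,18],[15,0],[24,7],[28,0],[29,17],[46,18],[50,0]]
[[4,18],[15,0],[18,1],[24,7],[28,0],[29,17],[46,18],[50,0]]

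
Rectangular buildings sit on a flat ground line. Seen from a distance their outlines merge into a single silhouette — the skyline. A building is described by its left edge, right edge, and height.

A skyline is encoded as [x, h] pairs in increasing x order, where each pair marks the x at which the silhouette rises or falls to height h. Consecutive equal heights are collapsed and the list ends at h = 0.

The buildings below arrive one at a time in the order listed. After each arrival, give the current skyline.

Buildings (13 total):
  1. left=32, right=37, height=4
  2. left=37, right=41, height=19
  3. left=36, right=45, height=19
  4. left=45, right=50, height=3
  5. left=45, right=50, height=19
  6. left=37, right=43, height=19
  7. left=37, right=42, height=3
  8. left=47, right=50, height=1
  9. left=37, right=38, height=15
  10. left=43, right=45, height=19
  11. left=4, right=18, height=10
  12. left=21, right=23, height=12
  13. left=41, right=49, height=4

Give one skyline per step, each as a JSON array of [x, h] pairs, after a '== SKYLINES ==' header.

== SKYLINES ==
[[32,4],[37,0]]
[[32,4],[37,19],[41,0]]
[[32,4],[36,19],[45,0]]
[[32,4],[36,19],[45,3],[50,0]]
[[32,4],[36,19],[50,0]]
[[32,4],[36,19],[50,0]]
[[32,4],[36,19],[50,0]]
[[32,4],[36,19],[50,0]]
[[32,4],[36,19],[50,0]]
[[32,4],[36,19],[50,0]]
[[4,10],[18,0],[32,4],[36,19],[50,0]]
[[4,10],[18,0],[21,12],[23,0],[32,4],[36,19],[50,0]]
[[4,10],[18,0],[21,12],[23,0],[32,4],[36,19],[50,0]]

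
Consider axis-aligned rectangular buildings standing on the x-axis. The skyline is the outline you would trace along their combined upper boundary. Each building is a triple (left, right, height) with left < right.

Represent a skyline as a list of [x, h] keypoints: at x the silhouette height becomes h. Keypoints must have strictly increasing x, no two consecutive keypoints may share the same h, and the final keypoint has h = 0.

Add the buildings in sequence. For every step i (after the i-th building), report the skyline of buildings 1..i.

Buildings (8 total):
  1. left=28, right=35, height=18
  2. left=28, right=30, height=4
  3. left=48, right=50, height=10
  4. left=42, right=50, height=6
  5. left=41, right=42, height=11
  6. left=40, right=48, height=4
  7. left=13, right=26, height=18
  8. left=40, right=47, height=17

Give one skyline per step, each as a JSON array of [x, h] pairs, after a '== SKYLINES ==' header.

== SKYLINES ==
[[28,18],[35,0]]
[[28,18],[35,0]]
[[28,18],[35,0],[48,10],[50,0]]
[[28,18],[35,0],[42,6],[48,10],[50,0]]
[[28,18],[35,0],[41,11],[42,6],[48,10],[50,0]]
[[28,18],[35,0],[40,4],[41,11],[42,6],[48,10],[50,0]]
[[13,18],[26,0],[28,18],[35,0],[40,4],[41,11],[42,6],[48,10],[50,0]]
[[13,18],[26,0],[28,18],[35,0],[40,17],[47,6],[48,10],[50,0]]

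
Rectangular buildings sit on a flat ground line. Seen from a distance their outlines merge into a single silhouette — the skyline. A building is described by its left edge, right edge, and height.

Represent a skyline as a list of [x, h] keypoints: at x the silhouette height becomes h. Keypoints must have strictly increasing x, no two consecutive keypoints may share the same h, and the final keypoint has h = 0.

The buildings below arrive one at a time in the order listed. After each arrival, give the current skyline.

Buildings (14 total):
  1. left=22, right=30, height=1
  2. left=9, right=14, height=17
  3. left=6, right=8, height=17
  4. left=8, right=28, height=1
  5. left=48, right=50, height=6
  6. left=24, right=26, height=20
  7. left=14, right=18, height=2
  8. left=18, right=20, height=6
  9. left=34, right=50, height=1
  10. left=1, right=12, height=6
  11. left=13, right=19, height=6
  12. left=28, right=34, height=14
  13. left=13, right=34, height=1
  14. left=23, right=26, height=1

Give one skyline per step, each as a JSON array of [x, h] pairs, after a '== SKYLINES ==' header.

== SKYLINES ==
[[22,1],[30,0]]
[[9,17],[14,0],[22,1],[30,0]]
[[6,17],[8,0],[9,17],[14,0],[22,1],[30,0]]
[[6,17],[8,1],[9,17],[14,1],[30,0]]
[[6,17],[8,1],[9,17],[14,1],[30,0],[48,6],[50,0]]
[[6,17],[8,1],[9,17],[14,1],[24,20],[26,1],[30,0],[48,6],[50,0]]
[[6,17],[8,1],[9,17],[14,2],[18,1],[24,20],[26,1],[30,0],[48,6],[50,0]]
[[6,17],[8,1],[9,17],[14,2],[18,6],[20,1],[24,20],[26,1],[30,0],[48,6],[50,0]]
[[6,17],[8,1],[9,17],[14,2],[18,6],[20,1],[24,20],[26,1],[30,0],[34,1],[48,6],[50,0]]
[[1,6],[6,17],[8,6],[9,17],[14,2],[18,6],[20,1],[24,20],[26,1],[30,0],[34,1],[48,6],[50,0]]
[[1,6],[6,17],[8,6],[9,17],[14,6],[20,1],[24,20],[26,1],[30,0],[34,1],[48,6],[50,0]]
[[1,6],[6,17],[8,6],[9,17],[14,6],[20,1],[24,20],[26,1],[28,14],[34,1],[48,6],[50,0]]
[[1,6],[6,17],[8,6],[9,17],[14,6],[20,1],[24,20],[26,1],[28,14],[34,1],[48,6],[50,0]]
[[1,6],[6,17],[8,6],[9,17],[14,6],[20,1],[24,20],[26,1],[28,14],[34,1],[48,6],[50,0]]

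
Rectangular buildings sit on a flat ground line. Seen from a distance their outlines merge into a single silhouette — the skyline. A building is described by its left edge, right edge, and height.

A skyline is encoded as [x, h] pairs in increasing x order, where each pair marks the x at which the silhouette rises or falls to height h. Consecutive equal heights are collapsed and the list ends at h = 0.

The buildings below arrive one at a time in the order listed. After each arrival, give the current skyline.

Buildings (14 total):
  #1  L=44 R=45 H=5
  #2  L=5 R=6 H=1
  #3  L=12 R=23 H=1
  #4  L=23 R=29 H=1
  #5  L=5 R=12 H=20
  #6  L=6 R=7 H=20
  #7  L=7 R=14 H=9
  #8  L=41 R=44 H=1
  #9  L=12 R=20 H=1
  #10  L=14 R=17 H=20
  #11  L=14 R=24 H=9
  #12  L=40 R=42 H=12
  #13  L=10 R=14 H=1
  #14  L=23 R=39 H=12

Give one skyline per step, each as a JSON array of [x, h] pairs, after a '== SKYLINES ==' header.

== SKYLINES ==
[[44,5],[45,0]]
[[5,1],[6,0],[44,5],[45,0]]
[[5,1],[6,0],[12,1],[23,0],[44,5],[45,0]]
[[5,1],[6,0],[12,1],[29,0],[44,5],[45,0]]
[[5,20],[12,1],[29,0],[44,5],[45,0]]
[[5,20],[12,1],[29,0],[44,5],[45,0]]
[[5,20],[12,9],[14,1],[29,0],[44,5],[45,0]]
[[5,20],[12,9],[14,1],[29,0],[41,1],[44,5],[45,0]]
[[5,20],[12,9],[14,1],[29,0],[41,1],[44,5],[45,0]]
[[5,20],[12,9],[14,20],[17,1],[29,0],[41,1],[44,5],[45,0]]
[[5,20],[12,9],[14,20],[17,9],[24,1],[29,0],[41,1],[44,5],[45,0]]
[[5,20],[12,9],[14,20],[17,9],[24,1],[29,0],[40,12],[42,1],[44,5],[45,0]]
[[5,20],[12,9],[14,20],[17,9],[24,1],[29,0],[40,12],[42,1],[44,5],[45,0]]
[[5,20],[12,9],[14,20],[17,9],[23,12],[39,0],[40,12],[42,1],[44,5],[45,0]]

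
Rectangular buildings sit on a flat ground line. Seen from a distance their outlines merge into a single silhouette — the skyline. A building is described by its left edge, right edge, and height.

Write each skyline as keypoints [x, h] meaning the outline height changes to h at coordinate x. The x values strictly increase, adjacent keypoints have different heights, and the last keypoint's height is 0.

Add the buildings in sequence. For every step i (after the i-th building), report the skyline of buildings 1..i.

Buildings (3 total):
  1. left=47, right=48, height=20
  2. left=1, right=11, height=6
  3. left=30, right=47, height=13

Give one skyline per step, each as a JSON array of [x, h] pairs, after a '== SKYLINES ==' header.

== SKYLINES ==
[[47,20],[48,0]]
[[1,6],[11,0],[47,20],[48,0]]
[[1,6],[11,0],[30,13],[47,20],[48,0]]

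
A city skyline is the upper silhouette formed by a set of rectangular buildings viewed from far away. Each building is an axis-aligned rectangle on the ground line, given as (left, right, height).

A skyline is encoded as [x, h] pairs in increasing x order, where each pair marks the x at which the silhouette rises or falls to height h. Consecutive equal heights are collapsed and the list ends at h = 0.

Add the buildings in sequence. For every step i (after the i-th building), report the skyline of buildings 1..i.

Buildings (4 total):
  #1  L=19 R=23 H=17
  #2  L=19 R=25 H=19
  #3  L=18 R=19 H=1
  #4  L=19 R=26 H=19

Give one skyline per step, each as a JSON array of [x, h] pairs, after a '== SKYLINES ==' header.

== SKYLINES ==
[[19,17],[23,0]]
[[19,19],[25,0]]
[[18,1],[19,19],[25,0]]
[[18,1],[19,19],[26,0]]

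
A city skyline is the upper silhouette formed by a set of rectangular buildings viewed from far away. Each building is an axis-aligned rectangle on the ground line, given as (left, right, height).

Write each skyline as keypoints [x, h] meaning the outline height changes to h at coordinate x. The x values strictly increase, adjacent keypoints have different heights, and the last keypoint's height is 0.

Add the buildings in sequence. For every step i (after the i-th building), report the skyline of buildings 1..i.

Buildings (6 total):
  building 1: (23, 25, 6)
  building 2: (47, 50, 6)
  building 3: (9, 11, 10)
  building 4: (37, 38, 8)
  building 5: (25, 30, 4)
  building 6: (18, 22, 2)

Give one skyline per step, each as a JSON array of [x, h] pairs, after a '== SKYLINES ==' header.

== SKYLINES ==
[[23,6],[25,0]]
[[23,6],[25,0],[47,6],[50,0]]
[[9,10],[11,0],[23,6],[25,0],[47,6],[50,0]]
[[9,10],[11,0],[23,6],[25,0],[37,8],[38,0],[47,6],[50,0]]
[[9,10],[11,0],[23,6],[25,4],[30,0],[37,8],[38,0],[47,6],[50,0]]
[[9,10],[11,0],[18,2],[22,0],[23,6],[25,4],[30,0],[37,8],[38,0],[47,6],[50,0]]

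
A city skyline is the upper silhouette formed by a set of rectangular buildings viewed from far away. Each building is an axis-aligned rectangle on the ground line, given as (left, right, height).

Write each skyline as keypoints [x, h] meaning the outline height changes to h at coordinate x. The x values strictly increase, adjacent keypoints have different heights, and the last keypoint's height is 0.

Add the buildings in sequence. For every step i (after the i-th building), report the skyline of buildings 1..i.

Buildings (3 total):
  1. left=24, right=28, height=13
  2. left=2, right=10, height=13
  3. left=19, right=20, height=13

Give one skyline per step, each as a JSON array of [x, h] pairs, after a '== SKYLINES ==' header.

== SKYLINES ==
[[24,13],[28,0]]
[[2,13],[10,0],[24,13],[28,0]]
[[2,13],[10,0],[19,13],[20,0],[24,13],[28,0]]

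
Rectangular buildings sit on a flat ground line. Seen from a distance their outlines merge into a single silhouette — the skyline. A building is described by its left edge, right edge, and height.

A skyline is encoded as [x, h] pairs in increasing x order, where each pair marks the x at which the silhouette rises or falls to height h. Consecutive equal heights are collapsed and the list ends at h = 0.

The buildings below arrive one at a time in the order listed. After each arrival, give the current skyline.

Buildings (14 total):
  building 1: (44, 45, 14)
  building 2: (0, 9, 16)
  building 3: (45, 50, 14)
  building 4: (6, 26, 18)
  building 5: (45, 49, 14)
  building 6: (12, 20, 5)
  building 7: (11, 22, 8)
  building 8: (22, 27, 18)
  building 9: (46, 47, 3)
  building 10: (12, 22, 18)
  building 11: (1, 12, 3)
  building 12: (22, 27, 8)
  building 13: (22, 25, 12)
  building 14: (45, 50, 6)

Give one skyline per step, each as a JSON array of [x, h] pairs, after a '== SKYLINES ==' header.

== SKYLINES ==
[[44,14],[45,0]]
[[0,16],[9,0],[44,14],[45,0]]
[[0,16],[9,0],[44,14],[50,0]]
[[0,16],[6,18],[26,0],[44,14],[50,0]]
[[0,16],[6,18],[26,0],[44,14],[50,0]]
[[0,16],[6,18],[26,0],[44,14],[50,0]]
[[0,16],[6,18],[26,0],[44,14],[50,0]]
[[0,16],[6,18],[27,0],[44,14],[50,0]]
[[0,16],[6,18],[27,0],[44,14],[50,0]]
[[0,16],[6,18],[27,0],[44,14],[50,0]]
[[0,16],[6,18],[27,0],[44,14],[50,0]]
[[0,16],[6,18],[27,0],[44,14],[50,0]]
[[0,16],[6,18],[27,0],[44,14],[50,0]]
[[0,16],[6,18],[27,0],[44,14],[50,0]]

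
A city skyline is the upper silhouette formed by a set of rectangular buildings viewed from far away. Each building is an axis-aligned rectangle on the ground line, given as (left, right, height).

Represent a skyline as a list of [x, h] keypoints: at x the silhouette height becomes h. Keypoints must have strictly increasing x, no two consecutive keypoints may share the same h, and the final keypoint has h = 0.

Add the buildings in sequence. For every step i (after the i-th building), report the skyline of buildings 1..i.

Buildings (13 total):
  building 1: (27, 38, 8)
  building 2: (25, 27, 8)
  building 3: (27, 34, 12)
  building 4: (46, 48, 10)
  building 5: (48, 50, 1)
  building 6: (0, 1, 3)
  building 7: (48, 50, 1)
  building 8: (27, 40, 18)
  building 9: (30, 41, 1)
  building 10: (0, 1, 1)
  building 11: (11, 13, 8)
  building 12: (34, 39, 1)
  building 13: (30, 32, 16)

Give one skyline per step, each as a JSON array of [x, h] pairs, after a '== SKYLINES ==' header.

== SKYLINES ==
[[27,8],[38,0]]
[[25,8],[38,0]]
[[25,8],[27,12],[34,8],[38,0]]
[[25,8],[27,12],[34,8],[38,0],[46,10],[48,0]]
[[25,8],[27,12],[34,8],[38,0],[46,10],[48,1],[50,0]]
[[0,3],[1,0],[25,8],[27,12],[34,8],[38,0],[46,10],[48,1],[50,0]]
[[0,3],[1,0],[25,8],[27,12],[34,8],[38,0],[46,10],[48,1],[50,0]]
[[0,3],[1,0],[25,8],[27,18],[40,0],[46,10],[48,1],[50,0]]
[[0,3],[1,0],[25,8],[27,18],[40,1],[41,0],[46,10],[48,1],[50,0]]
[[0,3],[1,0],[25,8],[27,18],[40,1],[41,0],[46,10],[48,1],[50,0]]
[[0,3],[1,0],[11,8],[13,0],[25,8],[27,18],[40,1],[41,0],[46,10],[48,1],[50,0]]
[[0,3],[1,0],[11,8],[13,0],[25,8],[27,18],[40,1],[41,0],[46,10],[48,1],[50,0]]
[[0,3],[1,0],[11,8],[13,0],[25,8],[27,18],[40,1],[41,0],[46,10],[48,1],[50,0]]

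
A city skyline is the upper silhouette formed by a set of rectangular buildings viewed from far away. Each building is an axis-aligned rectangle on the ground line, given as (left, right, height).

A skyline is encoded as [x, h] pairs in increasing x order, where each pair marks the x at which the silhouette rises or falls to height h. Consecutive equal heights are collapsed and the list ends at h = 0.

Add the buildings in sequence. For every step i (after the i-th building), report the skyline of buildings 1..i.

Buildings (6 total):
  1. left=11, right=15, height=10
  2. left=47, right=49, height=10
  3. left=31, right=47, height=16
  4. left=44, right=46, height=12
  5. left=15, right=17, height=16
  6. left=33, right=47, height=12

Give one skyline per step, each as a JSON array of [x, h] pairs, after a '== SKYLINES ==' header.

== SKYLINES ==
[[11,10],[15,0]]
[[11,10],[15,0],[47,10],[49,0]]
[[11,10],[15,0],[31,16],[47,10],[49,0]]
[[11,10],[15,0],[31,16],[47,10],[49,0]]
[[11,10],[15,16],[17,0],[31,16],[47,10],[49,0]]
[[11,10],[15,16],[17,0],[31,16],[47,10],[49,0]]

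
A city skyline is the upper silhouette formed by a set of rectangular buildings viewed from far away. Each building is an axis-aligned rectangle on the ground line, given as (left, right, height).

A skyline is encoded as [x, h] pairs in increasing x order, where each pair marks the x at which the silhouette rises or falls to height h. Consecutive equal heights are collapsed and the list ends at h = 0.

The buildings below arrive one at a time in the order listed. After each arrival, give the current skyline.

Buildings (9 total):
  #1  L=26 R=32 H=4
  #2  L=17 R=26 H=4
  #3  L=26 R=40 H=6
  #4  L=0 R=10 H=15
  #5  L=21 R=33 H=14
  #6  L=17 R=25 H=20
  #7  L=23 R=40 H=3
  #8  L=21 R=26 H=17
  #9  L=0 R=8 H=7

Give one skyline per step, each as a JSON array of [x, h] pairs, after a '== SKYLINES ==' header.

== SKYLINES ==
[[26,4],[32,0]]
[[17,4],[32,0]]
[[17,4],[26,6],[40,0]]
[[0,15],[10,0],[17,4],[26,6],[40,0]]
[[0,15],[10,0],[17,4],[21,14],[33,6],[40,0]]
[[0,15],[10,0],[17,20],[25,14],[33,6],[40,0]]
[[0,15],[10,0],[17,20],[25,14],[33,6],[40,0]]
[[0,15],[10,0],[17,20],[25,17],[26,14],[33,6],[40,0]]
[[0,15],[10,0],[17,20],[25,17],[26,14],[33,6],[40,0]]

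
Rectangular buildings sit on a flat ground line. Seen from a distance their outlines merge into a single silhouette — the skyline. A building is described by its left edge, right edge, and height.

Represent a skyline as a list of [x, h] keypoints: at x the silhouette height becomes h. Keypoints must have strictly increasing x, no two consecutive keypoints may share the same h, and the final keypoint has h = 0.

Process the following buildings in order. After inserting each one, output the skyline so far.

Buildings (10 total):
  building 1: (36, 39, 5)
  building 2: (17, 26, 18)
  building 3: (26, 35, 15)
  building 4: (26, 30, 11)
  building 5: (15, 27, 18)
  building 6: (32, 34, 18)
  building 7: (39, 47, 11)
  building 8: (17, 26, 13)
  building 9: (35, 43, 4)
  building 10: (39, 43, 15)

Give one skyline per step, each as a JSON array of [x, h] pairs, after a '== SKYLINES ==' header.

== SKYLINES ==
[[36,5],[39,0]]
[[17,18],[26,0],[36,5],[39,0]]
[[17,18],[26,15],[35,0],[36,5],[39,0]]
[[17,18],[26,15],[35,0],[36,5],[39,0]]
[[15,18],[27,15],[35,0],[36,5],[39,0]]
[[15,18],[27,15],[32,18],[34,15],[35,0],[36,5],[39,0]]
[[15,18],[27,15],[32,18],[34,15],[35,0],[36,5],[39,11],[47,0]]
[[15,18],[27,15],[32,18],[34,15],[35,0],[36,5],[39,11],[47,0]]
[[15,18],[27,15],[32,18],[34,15],[35,4],[36,5],[39,11],[47,0]]
[[15,18],[27,15],[32,18],[34,15],[35,4],[36,5],[39,15],[43,11],[47,0]]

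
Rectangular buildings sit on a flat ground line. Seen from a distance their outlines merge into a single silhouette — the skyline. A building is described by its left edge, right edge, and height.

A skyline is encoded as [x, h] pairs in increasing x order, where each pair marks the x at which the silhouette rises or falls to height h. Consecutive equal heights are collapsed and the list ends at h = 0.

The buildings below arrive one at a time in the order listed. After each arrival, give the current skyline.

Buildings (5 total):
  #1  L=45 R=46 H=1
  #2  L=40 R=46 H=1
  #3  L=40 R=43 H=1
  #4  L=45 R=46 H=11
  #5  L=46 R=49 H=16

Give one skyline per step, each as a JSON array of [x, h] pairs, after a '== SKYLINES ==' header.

== SKYLINES ==
[[45,1],[46,0]]
[[40,1],[46,0]]
[[40,1],[46,0]]
[[40,1],[45,11],[46,0]]
[[40,1],[45,11],[46,16],[49,0]]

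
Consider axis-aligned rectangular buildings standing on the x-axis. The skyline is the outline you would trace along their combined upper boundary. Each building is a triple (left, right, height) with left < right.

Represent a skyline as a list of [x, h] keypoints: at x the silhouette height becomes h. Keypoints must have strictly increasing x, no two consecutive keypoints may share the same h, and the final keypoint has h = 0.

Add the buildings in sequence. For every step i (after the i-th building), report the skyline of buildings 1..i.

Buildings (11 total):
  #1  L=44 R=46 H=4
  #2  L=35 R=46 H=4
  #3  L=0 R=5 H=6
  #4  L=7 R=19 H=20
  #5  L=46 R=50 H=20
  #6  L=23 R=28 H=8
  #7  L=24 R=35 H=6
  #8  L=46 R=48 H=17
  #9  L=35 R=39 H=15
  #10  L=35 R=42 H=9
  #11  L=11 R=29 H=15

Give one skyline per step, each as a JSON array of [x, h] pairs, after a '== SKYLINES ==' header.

== SKYLINES ==
[[44,4],[46,0]]
[[35,4],[46,0]]
[[0,6],[5,0],[35,4],[46,0]]
[[0,6],[5,0],[7,20],[19,0],[35,4],[46,0]]
[[0,6],[5,0],[7,20],[19,0],[35,4],[46,20],[50,0]]
[[0,6],[5,0],[7,20],[19,0],[23,8],[28,0],[35,4],[46,20],[50,0]]
[[0,6],[5,0],[7,20],[19,0],[23,8],[28,6],[35,4],[46,20],[50,0]]
[[0,6],[5,0],[7,20],[19,0],[23,8],[28,6],[35,4],[46,20],[50,0]]
[[0,6],[5,0],[7,20],[19,0],[23,8],[28,6],[35,15],[39,4],[46,20],[50,0]]
[[0,6],[5,0],[7,20],[19,0],[23,8],[28,6],[35,15],[39,9],[42,4],[46,20],[50,0]]
[[0,6],[5,0],[7,20],[19,15],[29,6],[35,15],[39,9],[42,4],[46,20],[50,0]]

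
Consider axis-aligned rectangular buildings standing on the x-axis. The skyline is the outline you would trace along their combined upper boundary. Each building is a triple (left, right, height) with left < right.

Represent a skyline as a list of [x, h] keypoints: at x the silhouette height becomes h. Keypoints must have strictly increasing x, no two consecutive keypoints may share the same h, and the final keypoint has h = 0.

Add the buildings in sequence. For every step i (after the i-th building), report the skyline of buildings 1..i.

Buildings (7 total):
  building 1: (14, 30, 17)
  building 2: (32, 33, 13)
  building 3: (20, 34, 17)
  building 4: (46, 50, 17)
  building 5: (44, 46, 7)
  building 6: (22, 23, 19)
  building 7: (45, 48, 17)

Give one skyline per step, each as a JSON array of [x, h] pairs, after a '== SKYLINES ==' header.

== SKYLINES ==
[[14,17],[30,0]]
[[14,17],[30,0],[32,13],[33,0]]
[[14,17],[34,0]]
[[14,17],[34,0],[46,17],[50,0]]
[[14,17],[34,0],[44,7],[46,17],[50,0]]
[[14,17],[22,19],[23,17],[34,0],[44,7],[46,17],[50,0]]
[[14,17],[22,19],[23,17],[34,0],[44,7],[45,17],[50,0]]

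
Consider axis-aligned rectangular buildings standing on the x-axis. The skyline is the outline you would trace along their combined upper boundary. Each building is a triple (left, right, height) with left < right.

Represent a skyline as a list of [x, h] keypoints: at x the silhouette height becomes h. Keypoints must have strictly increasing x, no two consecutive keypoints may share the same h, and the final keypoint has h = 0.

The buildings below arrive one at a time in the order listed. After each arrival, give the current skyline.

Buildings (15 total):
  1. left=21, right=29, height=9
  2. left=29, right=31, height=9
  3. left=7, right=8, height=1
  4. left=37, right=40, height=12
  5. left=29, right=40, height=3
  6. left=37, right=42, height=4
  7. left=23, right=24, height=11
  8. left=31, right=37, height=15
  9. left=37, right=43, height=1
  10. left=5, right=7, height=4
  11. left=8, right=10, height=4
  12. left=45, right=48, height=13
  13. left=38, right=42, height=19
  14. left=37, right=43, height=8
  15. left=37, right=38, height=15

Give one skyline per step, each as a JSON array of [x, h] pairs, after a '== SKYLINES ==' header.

== SKYLINES ==
[[21,9],[29,0]]
[[21,9],[31,0]]
[[7,1],[8,0],[21,9],[31,0]]
[[7,1],[8,0],[21,9],[31,0],[37,12],[40,0]]
[[7,1],[8,0],[21,9],[31,3],[37,12],[40,0]]
[[7,1],[8,0],[21,9],[31,3],[37,12],[40,4],[42,0]]
[[7,1],[8,0],[21,9],[23,11],[24,9],[31,3],[37,12],[40,4],[42,0]]
[[7,1],[8,0],[21,9],[23,11],[24,9],[31,15],[37,12],[40,4],[42,0]]
[[7,1],[8,0],[21,9],[23,11],[24,9],[31,15],[37,12],[40,4],[42,1],[43,0]]
[[5,4],[7,1],[8,0],[21,9],[23,11],[24,9],[31,15],[37,12],[40,4],[42,1],[43,0]]
[[5,4],[7,1],[8,4],[10,0],[21,9],[23,11],[24,9],[31,15],[37,12],[40,4],[42,1],[43,0]]
[[5,4],[7,1],[8,4],[10,0],[21,9],[23,11],[24,9],[31,15],[37,12],[40,4],[42,1],[43,0],[45,13],[48,0]]
[[5,4],[7,1],[8,4],[10,0],[21,9],[23,11],[24,9],[31,15],[37,12],[38,19],[42,1],[43,0],[45,13],[48,0]]
[[5,4],[7,1],[8,4],[10,0],[21,9],[23,11],[24,9],[31,15],[37,12],[38,19],[42,8],[43,0],[45,13],[48,0]]
[[5,4],[7,1],[8,4],[10,0],[21,9],[23,11],[24,9],[31,15],[38,19],[42,8],[43,0],[45,13],[48,0]]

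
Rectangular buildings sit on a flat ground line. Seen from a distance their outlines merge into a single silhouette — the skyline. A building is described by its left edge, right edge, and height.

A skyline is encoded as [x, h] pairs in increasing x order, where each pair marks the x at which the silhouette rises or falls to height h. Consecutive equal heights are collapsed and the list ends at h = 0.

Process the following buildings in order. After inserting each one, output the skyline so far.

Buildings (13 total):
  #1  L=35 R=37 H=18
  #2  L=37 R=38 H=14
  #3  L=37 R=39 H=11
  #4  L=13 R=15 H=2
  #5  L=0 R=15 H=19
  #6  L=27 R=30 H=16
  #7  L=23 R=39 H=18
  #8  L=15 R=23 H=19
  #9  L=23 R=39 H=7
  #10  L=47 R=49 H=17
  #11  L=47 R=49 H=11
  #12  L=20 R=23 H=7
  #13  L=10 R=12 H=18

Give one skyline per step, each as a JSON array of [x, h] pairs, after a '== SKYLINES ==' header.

== SKYLINES ==
[[35,18],[37,0]]
[[35,18],[37,14],[38,0]]
[[35,18],[37,14],[38,11],[39,0]]
[[13,2],[15,0],[35,18],[37,14],[38,11],[39,0]]
[[0,19],[15,0],[35,18],[37,14],[38,11],[39,0]]
[[0,19],[15,0],[27,16],[30,0],[35,18],[37,14],[38,11],[39,0]]
[[0,19],[15,0],[23,18],[39,0]]
[[0,19],[23,18],[39,0]]
[[0,19],[23,18],[39,0]]
[[0,19],[23,18],[39,0],[47,17],[49,0]]
[[0,19],[23,18],[39,0],[47,17],[49,0]]
[[0,19],[23,18],[39,0],[47,17],[49,0]]
[[0,19],[23,18],[39,0],[47,17],[49,0]]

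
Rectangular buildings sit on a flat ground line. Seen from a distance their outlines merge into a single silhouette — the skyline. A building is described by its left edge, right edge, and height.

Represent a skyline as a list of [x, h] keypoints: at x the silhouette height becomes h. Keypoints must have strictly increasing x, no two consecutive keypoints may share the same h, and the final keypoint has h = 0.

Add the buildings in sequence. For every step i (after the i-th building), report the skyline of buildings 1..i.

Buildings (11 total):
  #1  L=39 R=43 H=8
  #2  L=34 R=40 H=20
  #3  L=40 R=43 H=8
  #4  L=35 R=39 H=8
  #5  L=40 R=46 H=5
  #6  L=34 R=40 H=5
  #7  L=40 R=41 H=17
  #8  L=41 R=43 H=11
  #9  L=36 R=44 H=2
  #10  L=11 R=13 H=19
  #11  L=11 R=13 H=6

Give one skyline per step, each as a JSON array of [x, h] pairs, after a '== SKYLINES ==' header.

== SKYLINES ==
[[39,8],[43,0]]
[[34,20],[40,8],[43,0]]
[[34,20],[40,8],[43,0]]
[[34,20],[40,8],[43,0]]
[[34,20],[40,8],[43,5],[46,0]]
[[34,20],[40,8],[43,5],[46,0]]
[[34,20],[40,17],[41,8],[43,5],[46,0]]
[[34,20],[40,17],[41,11],[43,5],[46,0]]
[[34,20],[40,17],[41,11],[43,5],[46,0]]
[[11,19],[13,0],[34,20],[40,17],[41,11],[43,5],[46,0]]
[[11,19],[13,0],[34,20],[40,17],[41,11],[43,5],[46,0]]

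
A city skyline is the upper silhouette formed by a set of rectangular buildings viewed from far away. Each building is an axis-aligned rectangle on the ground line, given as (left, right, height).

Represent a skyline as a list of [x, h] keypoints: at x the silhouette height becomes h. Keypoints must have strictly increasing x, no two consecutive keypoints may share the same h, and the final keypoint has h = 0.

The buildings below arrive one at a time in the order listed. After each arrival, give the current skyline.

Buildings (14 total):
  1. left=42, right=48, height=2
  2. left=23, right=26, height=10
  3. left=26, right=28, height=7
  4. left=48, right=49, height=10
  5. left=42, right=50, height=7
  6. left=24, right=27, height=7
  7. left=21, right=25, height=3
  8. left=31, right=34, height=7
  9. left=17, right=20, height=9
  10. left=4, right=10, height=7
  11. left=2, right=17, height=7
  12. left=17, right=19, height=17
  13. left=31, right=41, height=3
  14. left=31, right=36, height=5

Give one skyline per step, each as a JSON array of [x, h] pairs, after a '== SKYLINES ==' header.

== SKYLINES ==
[[42,2],[48,0]]
[[23,10],[26,0],[42,2],[48,0]]
[[23,10],[26,7],[28,0],[42,2],[48,0]]
[[23,10],[26,7],[28,0],[42,2],[48,10],[49,0]]
[[23,10],[26,7],[28,0],[42,7],[48,10],[49,7],[50,0]]
[[23,10],[26,7],[28,0],[42,7],[48,10],[49,7],[50,0]]
[[21,3],[23,10],[26,7],[28,0],[42,7],[48,10],[49,7],[50,0]]
[[21,3],[23,10],[26,7],[28,0],[31,7],[34,0],[42,7],[48,10],[49,7],[50,0]]
[[17,9],[20,0],[21,3],[23,10],[26,7],[28,0],[31,7],[34,0],[42,7],[48,10],[49,7],[50,0]]
[[4,7],[10,0],[17,9],[20,0],[21,3],[23,10],[26,7],[28,0],[31,7],[34,0],[42,7],[48,10],[49,7],[50,0]]
[[2,7],[17,9],[20,0],[21,3],[23,10],[26,7],[28,0],[31,7],[34,0],[42,7],[48,10],[49,7],[50,0]]
[[2,7],[17,17],[19,9],[20,0],[21,3],[23,10],[26,7],[28,0],[31,7],[34,0],[42,7],[48,10],[49,7],[50,0]]
[[2,7],[17,17],[19,9],[20,0],[21,3],[23,10],[26,7],[28,0],[31,7],[34,3],[41,0],[42,7],[48,10],[49,7],[50,0]]
[[2,7],[17,17],[19,9],[20,0],[21,3],[23,10],[26,7],[28,0],[31,7],[34,5],[36,3],[41,0],[42,7],[48,10],[49,7],[50,0]]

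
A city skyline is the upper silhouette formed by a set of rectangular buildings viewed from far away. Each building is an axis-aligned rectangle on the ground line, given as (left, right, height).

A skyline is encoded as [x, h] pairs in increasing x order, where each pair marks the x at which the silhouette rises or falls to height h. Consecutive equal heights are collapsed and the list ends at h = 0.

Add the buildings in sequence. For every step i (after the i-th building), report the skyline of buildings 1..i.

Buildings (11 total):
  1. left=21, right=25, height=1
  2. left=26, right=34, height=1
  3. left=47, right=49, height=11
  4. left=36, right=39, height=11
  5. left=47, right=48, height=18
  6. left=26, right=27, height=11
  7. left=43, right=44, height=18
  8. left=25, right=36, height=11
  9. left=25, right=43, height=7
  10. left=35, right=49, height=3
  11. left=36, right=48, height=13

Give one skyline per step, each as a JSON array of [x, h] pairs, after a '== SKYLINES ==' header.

== SKYLINES ==
[[21,1],[25,0]]
[[21,1],[25,0],[26,1],[34,0]]
[[21,1],[25,0],[26,1],[34,0],[47,11],[49,0]]
[[21,1],[25,0],[26,1],[34,0],[36,11],[39,0],[47,11],[49,0]]
[[21,1],[25,0],[26,1],[34,0],[36,11],[39,0],[47,18],[48,11],[49,0]]
[[21,1],[25,0],[26,11],[27,1],[34,0],[36,11],[39,0],[47,18],[48,11],[49,0]]
[[21,1],[25,0],[26,11],[27,1],[34,0],[36,11],[39,0],[43,18],[44,0],[47,18],[48,11],[49,0]]
[[21,1],[25,11],[39,0],[43,18],[44,0],[47,18],[48,11],[49,0]]
[[21,1],[25,11],[39,7],[43,18],[44,0],[47,18],[48,11],[49,0]]
[[21,1],[25,11],[39,7],[43,18],[44,3],[47,18],[48,11],[49,0]]
[[21,1],[25,11],[36,13],[43,18],[44,13],[47,18],[48,11],[49,0]]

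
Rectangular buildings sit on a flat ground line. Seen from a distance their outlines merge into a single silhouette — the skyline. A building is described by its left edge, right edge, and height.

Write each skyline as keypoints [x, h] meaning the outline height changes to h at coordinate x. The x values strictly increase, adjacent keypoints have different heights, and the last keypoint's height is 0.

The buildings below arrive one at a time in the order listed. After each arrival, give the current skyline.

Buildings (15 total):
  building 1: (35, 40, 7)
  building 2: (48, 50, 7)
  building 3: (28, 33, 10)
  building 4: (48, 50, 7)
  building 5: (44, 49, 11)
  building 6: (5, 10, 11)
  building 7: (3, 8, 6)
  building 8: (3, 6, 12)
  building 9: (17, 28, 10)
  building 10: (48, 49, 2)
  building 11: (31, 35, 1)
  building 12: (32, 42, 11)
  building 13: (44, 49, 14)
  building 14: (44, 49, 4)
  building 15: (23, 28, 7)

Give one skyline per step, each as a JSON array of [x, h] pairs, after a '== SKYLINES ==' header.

== SKYLINES ==
[[35,7],[40,0]]
[[35,7],[40,0],[48,7],[50,0]]
[[28,10],[33,0],[35,7],[40,0],[48,7],[50,0]]
[[28,10],[33,0],[35,7],[40,0],[48,7],[50,0]]
[[28,10],[33,0],[35,7],[40,0],[44,11],[49,7],[50,0]]
[[5,11],[10,0],[28,10],[33,0],[35,7],[40,0],[44,11],[49,7],[50,0]]
[[3,6],[5,11],[10,0],[28,10],[33,0],[35,7],[40,0],[44,11],[49,7],[50,0]]
[[3,12],[6,11],[10,0],[28,10],[33,0],[35,7],[40,0],[44,11],[49,7],[50,0]]
[[3,12],[6,11],[10,0],[17,10],[33,0],[35,7],[40,0],[44,11],[49,7],[50,0]]
[[3,12],[6,11],[10,0],[17,10],[33,0],[35,7],[40,0],[44,11],[49,7],[50,0]]
[[3,12],[6,11],[10,0],[17,10],[33,1],[35,7],[40,0],[44,11],[49,7],[50,0]]
[[3,12],[6,11],[10,0],[17,10],[32,11],[42,0],[44,11],[49,7],[50,0]]
[[3,12],[6,11],[10,0],[17,10],[32,11],[42,0],[44,14],[49,7],[50,0]]
[[3,12],[6,11],[10,0],[17,10],[32,11],[42,0],[44,14],[49,7],[50,0]]
[[3,12],[6,11],[10,0],[17,10],[32,11],[42,0],[44,14],[49,7],[50,0]]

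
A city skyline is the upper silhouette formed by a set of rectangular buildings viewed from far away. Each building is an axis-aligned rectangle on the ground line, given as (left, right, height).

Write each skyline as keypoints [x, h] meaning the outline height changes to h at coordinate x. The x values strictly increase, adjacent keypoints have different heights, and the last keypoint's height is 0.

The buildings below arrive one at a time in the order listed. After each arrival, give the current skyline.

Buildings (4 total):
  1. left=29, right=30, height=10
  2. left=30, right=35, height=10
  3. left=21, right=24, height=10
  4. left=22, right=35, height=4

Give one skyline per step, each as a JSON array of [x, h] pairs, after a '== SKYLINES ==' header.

== SKYLINES ==
[[29,10],[30,0]]
[[29,10],[35,0]]
[[21,10],[24,0],[29,10],[35,0]]
[[21,10],[24,4],[29,10],[35,0]]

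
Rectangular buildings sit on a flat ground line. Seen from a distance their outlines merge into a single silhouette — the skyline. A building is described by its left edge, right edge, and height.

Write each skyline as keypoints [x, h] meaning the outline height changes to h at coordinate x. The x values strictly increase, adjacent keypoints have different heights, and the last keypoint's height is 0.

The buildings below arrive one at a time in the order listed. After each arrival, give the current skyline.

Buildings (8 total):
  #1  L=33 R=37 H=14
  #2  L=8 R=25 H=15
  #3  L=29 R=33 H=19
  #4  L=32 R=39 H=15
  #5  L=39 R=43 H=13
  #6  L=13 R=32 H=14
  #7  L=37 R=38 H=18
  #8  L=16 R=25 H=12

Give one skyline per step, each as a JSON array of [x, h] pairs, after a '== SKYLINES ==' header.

== SKYLINES ==
[[33,14],[37,0]]
[[8,15],[25,0],[33,14],[37,0]]
[[8,15],[25,0],[29,19],[33,14],[37,0]]
[[8,15],[25,0],[29,19],[33,15],[39,0]]
[[8,15],[25,0],[29,19],[33,15],[39,13],[43,0]]
[[8,15],[25,14],[29,19],[33,15],[39,13],[43,0]]
[[8,15],[25,14],[29,19],[33,15],[37,18],[38,15],[39,13],[43,0]]
[[8,15],[25,14],[29,19],[33,15],[37,18],[38,15],[39,13],[43,0]]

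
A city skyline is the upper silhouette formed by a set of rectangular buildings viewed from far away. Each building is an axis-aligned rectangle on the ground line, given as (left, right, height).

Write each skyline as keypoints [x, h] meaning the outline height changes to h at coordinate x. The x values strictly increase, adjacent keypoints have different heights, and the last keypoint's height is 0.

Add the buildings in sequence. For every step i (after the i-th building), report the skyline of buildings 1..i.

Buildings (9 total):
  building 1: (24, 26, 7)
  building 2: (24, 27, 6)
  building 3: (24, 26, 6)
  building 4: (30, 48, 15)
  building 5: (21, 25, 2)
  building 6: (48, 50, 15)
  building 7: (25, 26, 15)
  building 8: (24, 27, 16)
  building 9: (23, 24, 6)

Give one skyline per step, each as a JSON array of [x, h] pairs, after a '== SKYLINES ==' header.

== SKYLINES ==
[[24,7],[26,0]]
[[24,7],[26,6],[27,0]]
[[24,7],[26,6],[27,0]]
[[24,7],[26,6],[27,0],[30,15],[48,0]]
[[21,2],[24,7],[26,6],[27,0],[30,15],[48,0]]
[[21,2],[24,7],[26,6],[27,0],[30,15],[50,0]]
[[21,2],[24,7],[25,15],[26,6],[27,0],[30,15],[50,0]]
[[21,2],[24,16],[27,0],[30,15],[50,0]]
[[21,2],[23,6],[24,16],[27,0],[30,15],[50,0]]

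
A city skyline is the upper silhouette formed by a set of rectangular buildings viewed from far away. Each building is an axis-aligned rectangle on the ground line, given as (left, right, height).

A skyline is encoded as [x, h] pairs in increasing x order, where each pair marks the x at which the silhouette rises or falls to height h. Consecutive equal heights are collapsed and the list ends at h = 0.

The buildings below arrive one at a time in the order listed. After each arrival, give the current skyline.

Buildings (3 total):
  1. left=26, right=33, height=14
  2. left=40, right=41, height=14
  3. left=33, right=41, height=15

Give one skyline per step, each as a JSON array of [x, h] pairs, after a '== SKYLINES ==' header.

== SKYLINES ==
[[26,14],[33,0]]
[[26,14],[33,0],[40,14],[41,0]]
[[26,14],[33,15],[41,0]]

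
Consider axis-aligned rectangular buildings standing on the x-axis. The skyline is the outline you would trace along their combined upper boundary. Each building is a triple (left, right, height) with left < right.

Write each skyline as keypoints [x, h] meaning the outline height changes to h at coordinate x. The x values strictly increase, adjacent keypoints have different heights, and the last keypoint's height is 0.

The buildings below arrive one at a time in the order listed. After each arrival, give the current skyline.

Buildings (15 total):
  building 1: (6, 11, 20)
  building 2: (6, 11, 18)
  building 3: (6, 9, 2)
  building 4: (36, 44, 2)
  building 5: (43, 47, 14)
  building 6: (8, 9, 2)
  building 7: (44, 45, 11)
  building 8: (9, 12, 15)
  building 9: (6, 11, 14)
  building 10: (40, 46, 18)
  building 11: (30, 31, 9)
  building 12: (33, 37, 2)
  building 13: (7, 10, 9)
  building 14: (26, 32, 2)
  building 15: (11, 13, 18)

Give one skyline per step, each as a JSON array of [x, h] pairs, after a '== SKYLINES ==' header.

== SKYLINES ==
[[6,20],[11,0]]
[[6,20],[11,0]]
[[6,20],[11,0]]
[[6,20],[11,0],[36,2],[44,0]]
[[6,20],[11,0],[36,2],[43,14],[47,0]]
[[6,20],[11,0],[36,2],[43,14],[47,0]]
[[6,20],[11,0],[36,2],[43,14],[47,0]]
[[6,20],[11,15],[12,0],[36,2],[43,14],[47,0]]
[[6,20],[11,15],[12,0],[36,2],[43,14],[47,0]]
[[6,20],[11,15],[12,0],[36,2],[40,18],[46,14],[47,0]]
[[6,20],[11,15],[12,0],[30,9],[31,0],[36,2],[40,18],[46,14],[47,0]]
[[6,20],[11,15],[12,0],[30,9],[31,0],[33,2],[40,18],[46,14],[47,0]]
[[6,20],[11,15],[12,0],[30,9],[31,0],[33,2],[40,18],[46,14],[47,0]]
[[6,20],[11,15],[12,0],[26,2],[30,9],[31,2],[32,0],[33,2],[40,18],[46,14],[47,0]]
[[6,20],[11,18],[13,0],[26,2],[30,9],[31,2],[32,0],[33,2],[40,18],[46,14],[47,0]]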